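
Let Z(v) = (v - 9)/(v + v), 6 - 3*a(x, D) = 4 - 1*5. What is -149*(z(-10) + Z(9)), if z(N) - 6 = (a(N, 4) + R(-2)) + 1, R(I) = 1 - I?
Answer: -5513/3 ≈ -1837.7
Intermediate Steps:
a(x, D) = 7/3 (a(x, D) = 2 - (4 - 1*5)/3 = 2 - (4 - 5)/3 = 2 - ⅓*(-1) = 2 + ⅓ = 7/3)
Z(v) = (-9 + v)/(2*v) (Z(v) = (-9 + v)/((2*v)) = (-9 + v)*(1/(2*v)) = (-9 + v)/(2*v))
z(N) = 37/3 (z(N) = 6 + ((7/3 + (1 - 1*(-2))) + 1) = 6 + ((7/3 + (1 + 2)) + 1) = 6 + ((7/3 + 3) + 1) = 6 + (16/3 + 1) = 6 + 19/3 = 37/3)
-149*(z(-10) + Z(9)) = -149*(37/3 + (½)*(-9 + 9)/9) = -149*(37/3 + (½)*(⅑)*0) = -149*(37/3 + 0) = -149*37/3 = -5513/3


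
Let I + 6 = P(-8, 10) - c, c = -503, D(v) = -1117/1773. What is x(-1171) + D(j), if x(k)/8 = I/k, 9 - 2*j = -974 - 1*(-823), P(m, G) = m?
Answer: -8243983/2076183 ≈ -3.9707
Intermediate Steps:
j = 80 (j = 9/2 - (-974 - 1*(-823))/2 = 9/2 - (-974 + 823)/2 = 9/2 - ½*(-151) = 9/2 + 151/2 = 80)
D(v) = -1117/1773 (D(v) = -1117*1/1773 = -1117/1773)
I = 489 (I = -6 + (-8 - 1*(-503)) = -6 + (-8 + 503) = -6 + 495 = 489)
x(k) = 3912/k (x(k) = 8*(489/k) = 3912/k)
x(-1171) + D(j) = 3912/(-1171) - 1117/1773 = 3912*(-1/1171) - 1117/1773 = -3912/1171 - 1117/1773 = -8243983/2076183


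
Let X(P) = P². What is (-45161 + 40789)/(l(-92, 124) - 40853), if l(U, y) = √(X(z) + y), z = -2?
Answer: 178609316/1668967481 + 34976*√2/1668967481 ≈ 0.10705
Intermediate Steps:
l(U, y) = √(4 + y) (l(U, y) = √((-2)² + y) = √(4 + y))
(-45161 + 40789)/(l(-92, 124) - 40853) = (-45161 + 40789)/(√(4 + 124) - 40853) = -4372/(√128 - 40853) = -4372/(8*√2 - 40853) = -4372/(-40853 + 8*√2)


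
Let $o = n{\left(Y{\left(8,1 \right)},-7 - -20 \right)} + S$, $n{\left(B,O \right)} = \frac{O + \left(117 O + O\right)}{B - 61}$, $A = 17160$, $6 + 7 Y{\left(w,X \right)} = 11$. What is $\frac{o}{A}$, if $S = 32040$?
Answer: $\frac{13510051}{7241520} \approx 1.8656$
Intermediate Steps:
$Y{\left(w,X \right)} = \frac{5}{7}$ ($Y{\left(w,X \right)} = - \frac{6}{7} + \frac{1}{7} \cdot 11 = - \frac{6}{7} + \frac{11}{7} = \frac{5}{7}$)
$n{\left(B,O \right)} = \frac{119 O}{-61 + B}$ ($n{\left(B,O \right)} = \frac{O + 118 O}{-61 + B} = \frac{119 O}{-61 + B}$)
$o = \frac{13510051}{422}$ ($o = \frac{119 \left(-7 - -20\right)}{-61 + \frac{5}{7}} + 32040 = \frac{119 \left(-7 + 20\right)}{- \frac{422}{7}} + 32040 = 119 \cdot 13 \left(- \frac{7}{422}\right) + 32040 = - \frac{10829}{422} + 32040 = \frac{13510051}{422} \approx 32014.0$)
$\frac{o}{A} = \frac{13510051}{422 \cdot 17160} = \frac{13510051}{422} \cdot \frac{1}{17160} = \frac{13510051}{7241520}$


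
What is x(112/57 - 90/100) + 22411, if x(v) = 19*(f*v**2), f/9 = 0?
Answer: 22411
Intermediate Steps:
f = 0 (f = 9*0 = 0)
x(v) = 0 (x(v) = 19*(0*v**2) = 19*0 = 0)
x(112/57 - 90/100) + 22411 = 0 + 22411 = 22411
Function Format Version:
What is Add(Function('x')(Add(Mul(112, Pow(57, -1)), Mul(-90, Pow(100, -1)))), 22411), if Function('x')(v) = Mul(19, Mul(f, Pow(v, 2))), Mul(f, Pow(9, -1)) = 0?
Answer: 22411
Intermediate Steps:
f = 0 (f = Mul(9, 0) = 0)
Function('x')(v) = 0 (Function('x')(v) = Mul(19, Mul(0, Pow(v, 2))) = Mul(19, 0) = 0)
Add(Function('x')(Add(Mul(112, Pow(57, -1)), Mul(-90, Pow(100, -1)))), 22411) = Add(0, 22411) = 22411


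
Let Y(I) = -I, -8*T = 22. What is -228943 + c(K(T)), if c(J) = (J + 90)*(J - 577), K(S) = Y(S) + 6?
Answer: -4560923/16 ≈ -2.8506e+5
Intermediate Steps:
T = -11/4 (T = -⅛*22 = -11/4 ≈ -2.7500)
K(S) = 6 - S (K(S) = -S + 6 = 6 - S)
c(J) = (-577 + J)*(90 + J) (c(J) = (90 + J)*(-577 + J) = (-577 + J)*(90 + J))
-228943 + c(K(T)) = -228943 + (-51930 + (6 - 1*(-11/4))² - 487*(6 - 1*(-11/4))) = -228943 + (-51930 + (6 + 11/4)² - 487*(6 + 11/4)) = -228943 + (-51930 + (35/4)² - 487*35/4) = -228943 + (-51930 + 1225/16 - 17045/4) = -228943 - 897835/16 = -4560923/16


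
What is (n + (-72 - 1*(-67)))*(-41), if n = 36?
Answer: -1271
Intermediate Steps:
(n + (-72 - 1*(-67)))*(-41) = (36 + (-72 - 1*(-67)))*(-41) = (36 + (-72 + 67))*(-41) = (36 - 5)*(-41) = 31*(-41) = -1271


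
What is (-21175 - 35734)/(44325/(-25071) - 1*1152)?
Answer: 475588513/9642039 ≈ 49.324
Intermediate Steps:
(-21175 - 35734)/(44325/(-25071) - 1*1152) = -56909/(44325*(-1/25071) - 1152) = -56909/(-14775/8357 - 1152) = -56909/(-9642039/8357) = -56909*(-8357/9642039) = 475588513/9642039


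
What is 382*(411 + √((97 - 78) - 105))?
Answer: 157002 + 382*I*√86 ≈ 1.57e+5 + 3542.5*I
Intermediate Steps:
382*(411 + √((97 - 78) - 105)) = 382*(411 + √(19 - 105)) = 382*(411 + √(-86)) = 382*(411 + I*√86) = 157002 + 382*I*√86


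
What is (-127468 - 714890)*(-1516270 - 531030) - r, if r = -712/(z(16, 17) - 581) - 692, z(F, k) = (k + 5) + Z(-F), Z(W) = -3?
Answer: 484601229079496/281 ≈ 1.7246e+12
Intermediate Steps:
z(F, k) = 2 + k (z(F, k) = (k + 5) - 3 = (5 + k) - 3 = 2 + k)
r = -194096/281 (r = -712/((2 + 17) - 581) - 692 = -712/(19 - 581) - 692 = -712/(-562) - 692 = -1/562*(-712) - 692 = 356/281 - 692 = -194096/281 ≈ -690.73)
(-127468 - 714890)*(-1516270 - 531030) - r = (-127468 - 714890)*(-1516270 - 531030) - 1*(-194096/281) = -842358*(-2047300) + 194096/281 = 1724559533400 + 194096/281 = 484601229079496/281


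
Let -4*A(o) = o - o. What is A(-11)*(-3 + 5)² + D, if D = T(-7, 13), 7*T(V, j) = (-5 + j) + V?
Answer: ⅐ ≈ 0.14286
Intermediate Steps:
A(o) = 0 (A(o) = -(o - o)/4 = -¼*0 = 0)
T(V, j) = -5/7 + V/7 + j/7 (T(V, j) = ((-5 + j) + V)/7 = (-5 + V + j)/7 = -5/7 + V/7 + j/7)
D = ⅐ (D = -5/7 + (⅐)*(-7) + (⅐)*13 = -5/7 - 1 + 13/7 = ⅐ ≈ 0.14286)
A(-11)*(-3 + 5)² + D = 0*(-3 + 5)² + ⅐ = 0*2² + ⅐ = 0*4 + ⅐ = 0 + ⅐ = ⅐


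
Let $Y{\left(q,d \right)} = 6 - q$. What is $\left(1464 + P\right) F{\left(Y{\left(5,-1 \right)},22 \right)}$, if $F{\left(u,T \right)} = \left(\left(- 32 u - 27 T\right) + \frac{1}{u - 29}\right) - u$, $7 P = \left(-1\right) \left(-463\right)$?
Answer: $- \frac{188053027}{196} \approx -9.5945 \cdot 10^{5}$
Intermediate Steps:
$P = \frac{463}{7}$ ($P = \frac{\left(-1\right) \left(-463\right)}{7} = \frac{1}{7} \cdot 463 = \frac{463}{7} \approx 66.143$)
$F{\left(u,T \right)} = \frac{1}{-29 + u} - 33 u - 27 T$ ($F{\left(u,T \right)} = \left(\left(- 32 u - 27 T\right) + \frac{1}{-29 + u}\right) - u = \left(\frac{1}{-29 + u} - 32 u - 27 T\right) - u = \frac{1}{-29 + u} - 33 u - 27 T$)
$\left(1464 + P\right) F{\left(Y{\left(5,-1 \right)},22 \right)} = \left(1464 + \frac{463}{7}\right) \frac{1 - 33 \left(6 - 5\right)^{2} + 783 \cdot 22 + 957 \left(6 - 5\right) - 594 \left(6 - 5\right)}{-29 + \left(6 - 5\right)} = \frac{10711 \frac{1 - 33 \left(6 - 5\right)^{2} + 17226 + 957 \left(6 - 5\right) - 594 \left(6 - 5\right)}{-29 + \left(6 - 5\right)}}{7} = \frac{10711 \frac{1 - 33 \cdot 1^{2} + 17226 + 957 \cdot 1 - 594 \cdot 1}{-29 + 1}}{7} = \frac{10711 \frac{1 - 33 + 17226 + 957 - 594}{-28}}{7} = \frac{10711 \left(- \frac{1 - 33 + 17226 + 957 - 594}{28}\right)}{7} = \frac{10711 \left(\left(- \frac{1}{28}\right) 17557\right)}{7} = \frac{10711}{7} \left(- \frac{17557}{28}\right) = - \frac{188053027}{196}$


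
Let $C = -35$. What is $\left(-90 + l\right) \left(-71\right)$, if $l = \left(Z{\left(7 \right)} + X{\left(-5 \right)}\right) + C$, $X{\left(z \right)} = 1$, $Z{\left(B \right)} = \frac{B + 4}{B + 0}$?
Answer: $\frac{60847}{7} \approx 8692.4$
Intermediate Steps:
$Z{\left(B \right)} = \frac{4 + B}{B}$
$l = - \frac{227}{7}$ ($l = \left(\frac{4 + 7}{7} + 1\right) - 35 = \left(\frac{1}{7} \cdot 11 + 1\right) - 35 = \left(\frac{11}{7} + 1\right) - 35 = \frac{18}{7} - 35 = - \frac{227}{7} \approx -32.429$)
$\left(-90 + l\right) \left(-71\right) = \left(-90 - \frac{227}{7}\right) \left(-71\right) = \left(- \frac{857}{7}\right) \left(-71\right) = \frac{60847}{7}$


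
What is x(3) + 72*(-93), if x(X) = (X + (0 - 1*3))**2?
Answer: -6696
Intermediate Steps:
x(X) = (-3 + X)**2 (x(X) = (X + (0 - 3))**2 = (X - 3)**2 = (-3 + X)**2)
x(3) + 72*(-93) = (-3 + 3)**2 + 72*(-93) = 0**2 - 6696 = 0 - 6696 = -6696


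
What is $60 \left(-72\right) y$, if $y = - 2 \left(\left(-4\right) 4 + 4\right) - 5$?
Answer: $-82080$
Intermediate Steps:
$y = 19$ ($y = - 2 \left(-16 + 4\right) - 5 = \left(-2\right) \left(-12\right) - 5 = 24 - 5 = 19$)
$60 \left(-72\right) y = 60 \left(-72\right) 19 = \left(-4320\right) 19 = -82080$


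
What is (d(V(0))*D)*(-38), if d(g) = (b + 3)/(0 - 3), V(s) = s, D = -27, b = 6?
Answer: -3078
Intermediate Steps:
d(g) = -3 (d(g) = (6 + 3)/(0 - 3) = 9/(-3) = 9*(-⅓) = -3)
(d(V(0))*D)*(-38) = -3*(-27)*(-38) = 81*(-38) = -3078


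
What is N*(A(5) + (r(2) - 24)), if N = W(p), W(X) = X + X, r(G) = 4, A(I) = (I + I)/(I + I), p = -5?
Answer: 190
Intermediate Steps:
A(I) = 1 (A(I) = (2*I)/((2*I)) = (2*I)*(1/(2*I)) = 1)
W(X) = 2*X
N = -10 (N = 2*(-5) = -10)
N*(A(5) + (r(2) - 24)) = -10*(1 + (4 - 24)) = -10*(1 - 20) = -10*(-19) = 190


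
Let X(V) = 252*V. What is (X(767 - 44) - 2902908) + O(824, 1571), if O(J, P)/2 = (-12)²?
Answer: -2720424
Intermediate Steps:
O(J, P) = 288 (O(J, P) = 2*(-12)² = 2*144 = 288)
(X(767 - 44) - 2902908) + O(824, 1571) = (252*(767 - 44) - 2902908) + 288 = (252*723 - 2902908) + 288 = (182196 - 2902908) + 288 = -2720712 + 288 = -2720424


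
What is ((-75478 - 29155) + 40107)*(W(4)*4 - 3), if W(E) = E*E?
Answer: -3936086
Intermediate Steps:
W(E) = E²
((-75478 - 29155) + 40107)*(W(4)*4 - 3) = ((-75478 - 29155) + 40107)*(4²*4 - 3) = (-104633 + 40107)*(16*4 - 3) = -64526*(64 - 3) = -64526*61 = -3936086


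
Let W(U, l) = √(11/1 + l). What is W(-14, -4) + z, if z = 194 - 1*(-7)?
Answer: 201 + √7 ≈ 203.65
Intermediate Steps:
z = 201 (z = 194 + 7 = 201)
W(U, l) = √(11 + l) (W(U, l) = √(11*1 + l) = √(11 + l))
W(-14, -4) + z = √(11 - 4) + 201 = √7 + 201 = 201 + √7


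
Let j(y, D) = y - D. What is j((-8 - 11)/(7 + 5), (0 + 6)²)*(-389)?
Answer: 175439/12 ≈ 14620.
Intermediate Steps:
j((-8 - 11)/(7 + 5), (0 + 6)²)*(-389) = ((-8 - 11)/(7 + 5) - (0 + 6)²)*(-389) = (-19/12 - 1*6²)*(-389) = (-19*1/12 - 1*36)*(-389) = (-19/12 - 36)*(-389) = -451/12*(-389) = 175439/12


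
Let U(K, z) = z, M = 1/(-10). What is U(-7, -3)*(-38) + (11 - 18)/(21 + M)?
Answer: 23756/209 ≈ 113.67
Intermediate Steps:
M = -⅒ ≈ -0.10000
U(-7, -3)*(-38) + (11 - 18)/(21 + M) = -3*(-38) + (11 - 18)/(21 - ⅒) = 114 - 7/209/10 = 114 - 7*10/209 = 114 - 70/209 = 23756/209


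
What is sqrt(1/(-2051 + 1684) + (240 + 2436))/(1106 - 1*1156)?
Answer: -sqrt(360427397)/18350 ≈ -1.0346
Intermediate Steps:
sqrt(1/(-2051 + 1684) + (240 + 2436))/(1106 - 1*1156) = sqrt(1/(-367) + 2676)/(1106 - 1156) = sqrt(-1/367 + 2676)/(-50) = sqrt(982091/367)*(-1/50) = (sqrt(360427397)/367)*(-1/50) = -sqrt(360427397)/18350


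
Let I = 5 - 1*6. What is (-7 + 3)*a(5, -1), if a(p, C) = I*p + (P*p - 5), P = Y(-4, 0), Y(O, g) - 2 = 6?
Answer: -120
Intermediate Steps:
Y(O, g) = 8 (Y(O, g) = 2 + 6 = 8)
P = 8
I = -1 (I = 5 - 6 = -1)
a(p, C) = -5 + 7*p (a(p, C) = -p + (8*p - 5) = -p + (-5 + 8*p) = -5 + 7*p)
(-7 + 3)*a(5, -1) = (-7 + 3)*(-5 + 7*5) = -4*(-5 + 35) = -4*30 = -120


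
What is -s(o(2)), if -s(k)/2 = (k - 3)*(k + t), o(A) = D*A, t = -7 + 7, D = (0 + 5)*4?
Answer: 2960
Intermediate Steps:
D = 20 (D = 5*4 = 20)
t = 0
o(A) = 20*A
s(k) = -2*k*(-3 + k) (s(k) = -2*(k - 3)*(k + 0) = -2*(-3 + k)*k = -2*k*(-3 + k))
-s(o(2)) = -2*20*2*(3 - 20*2) = -2*40*(3 - 1*40) = -2*40*(3 - 40) = -2*40*(-37) = -1*(-2960) = 2960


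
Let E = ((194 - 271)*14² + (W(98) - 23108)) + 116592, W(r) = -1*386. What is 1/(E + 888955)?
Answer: 1/966961 ≈ 1.0342e-6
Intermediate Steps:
W(r) = -386
E = 78006 (E = ((194 - 271)*14² + (-386 - 23108)) + 116592 = (-77*196 - 23494) + 116592 = (-15092 - 23494) + 116592 = -38586 + 116592 = 78006)
1/(E + 888955) = 1/(78006 + 888955) = 1/966961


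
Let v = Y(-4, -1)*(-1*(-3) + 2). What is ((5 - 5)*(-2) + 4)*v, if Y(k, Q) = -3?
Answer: -60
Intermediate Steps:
v = -15 (v = -3*(-1*(-3) + 2) = -3*(3 + 2) = -3*5 = -15)
((5 - 5)*(-2) + 4)*v = ((5 - 5)*(-2) + 4)*(-15) = (0*(-2) + 4)*(-15) = (0 + 4)*(-15) = 4*(-15) = -60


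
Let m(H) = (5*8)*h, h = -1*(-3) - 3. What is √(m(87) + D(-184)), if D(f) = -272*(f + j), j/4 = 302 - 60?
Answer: 112*I*√17 ≈ 461.79*I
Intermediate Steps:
j = 968 (j = 4*(302 - 60) = 4*242 = 968)
h = 0 (h = 3 - 3 = 0)
D(f) = -263296 - 272*f (D(f) = -272*(f + 968) = -272*(968 + f) = -263296 - 272*f)
m(H) = 0 (m(H) = (5*8)*0 = 40*0 = 0)
√(m(87) + D(-184)) = √(0 + (-263296 - 272*(-184))) = √(0 + (-263296 + 50048)) = √(0 - 213248) = √(-213248) = 112*I*√17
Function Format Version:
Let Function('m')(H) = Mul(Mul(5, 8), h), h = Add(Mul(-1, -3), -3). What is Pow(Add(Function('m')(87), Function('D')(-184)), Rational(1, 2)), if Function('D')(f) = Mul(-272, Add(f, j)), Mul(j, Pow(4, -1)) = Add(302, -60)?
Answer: Mul(112, I, Pow(17, Rational(1, 2))) ≈ Mul(461.79, I)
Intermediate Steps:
j = 968 (j = Mul(4, Add(302, -60)) = Mul(4, 242) = 968)
h = 0 (h = Add(3, -3) = 0)
Function('D')(f) = Add(-263296, Mul(-272, f)) (Function('D')(f) = Mul(-272, Add(f, 968)) = Mul(-272, Add(968, f)) = Add(-263296, Mul(-272, f)))
Function('m')(H) = 0 (Function('m')(H) = Mul(Mul(5, 8), 0) = Mul(40, 0) = 0)
Pow(Add(Function('m')(87), Function('D')(-184)), Rational(1, 2)) = Pow(Add(0, Add(-263296, Mul(-272, -184))), Rational(1, 2)) = Pow(Add(0, Add(-263296, 50048)), Rational(1, 2)) = Pow(Add(0, -213248), Rational(1, 2)) = Pow(-213248, Rational(1, 2)) = Mul(112, I, Pow(17, Rational(1, 2)))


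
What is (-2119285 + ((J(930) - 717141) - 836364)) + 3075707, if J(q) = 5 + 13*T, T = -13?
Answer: -597247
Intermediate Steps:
J(q) = -164 (J(q) = 5 + 13*(-13) = 5 - 169 = -164)
(-2119285 + ((J(930) - 717141) - 836364)) + 3075707 = (-2119285 + ((-164 - 717141) - 836364)) + 3075707 = (-2119285 + (-717305 - 836364)) + 3075707 = (-2119285 - 1553669) + 3075707 = -3672954 + 3075707 = -597247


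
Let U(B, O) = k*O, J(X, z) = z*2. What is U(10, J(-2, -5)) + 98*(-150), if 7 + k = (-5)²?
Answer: -14880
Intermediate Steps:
k = 18 (k = -7 + (-5)² = -7 + 25 = 18)
J(X, z) = 2*z
U(B, O) = 18*O
U(10, J(-2, -5)) + 98*(-150) = 18*(2*(-5)) + 98*(-150) = 18*(-10) - 14700 = -180 - 14700 = -14880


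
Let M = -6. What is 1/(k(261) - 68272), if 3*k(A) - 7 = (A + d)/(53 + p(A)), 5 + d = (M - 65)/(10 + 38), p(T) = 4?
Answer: -432/29491853 ≈ -1.4648e-5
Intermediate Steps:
d = -311/48 (d = -5 + (-6 - 65)/(10 + 38) = -5 - 71/48 = -311/48 ≈ -6.4792)
k(A) = 18841/8208 + A/171 (k(A) = 7/3 + ((A - 311/48)/(53 + 4))/3 = 7/3 + ((-311/48 + A)/57)/3 = 7/3 + ((-311/48 + A)*(1/57))/3 = 7/3 + (-311/2736 + A/57)/3 = 7/3 + (-311/8208 + A/171) = 18841/8208 + A/171)
1/(k(261) - 68272) = 1/((18841/8208 + (1/171)*261) - 68272) = 1/((18841/8208 + 29/19) - 68272) = 1/(1651/432 - 68272) = 1/(-29491853/432) = -432/29491853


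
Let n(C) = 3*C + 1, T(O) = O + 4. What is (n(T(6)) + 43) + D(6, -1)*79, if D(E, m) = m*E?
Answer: -400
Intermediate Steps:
D(E, m) = E*m
T(O) = 4 + O
n(C) = 1 + 3*C
(n(T(6)) + 43) + D(6, -1)*79 = ((1 + 3*(4 + 6)) + 43) + (6*(-1))*79 = ((1 + 3*10) + 43) - 6*79 = ((1 + 30) + 43) - 474 = (31 + 43) - 474 = 74 - 474 = -400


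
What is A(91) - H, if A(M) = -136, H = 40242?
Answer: -40378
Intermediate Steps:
A(91) - H = -136 - 1*40242 = -136 - 40242 = -40378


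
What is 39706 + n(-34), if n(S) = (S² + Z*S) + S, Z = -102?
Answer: 44296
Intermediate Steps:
n(S) = S² - 101*S (n(S) = (S² - 102*S) + S = S² - 101*S)
39706 + n(-34) = 39706 - 34*(-101 - 34) = 39706 - 34*(-135) = 39706 + 4590 = 44296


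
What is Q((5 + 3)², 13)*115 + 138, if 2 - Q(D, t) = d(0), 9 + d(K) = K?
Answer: 1403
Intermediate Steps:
d(K) = -9 + K
Q(D, t) = 11 (Q(D, t) = 2 - (-9 + 0) = 2 - 1*(-9) = 2 + 9 = 11)
Q((5 + 3)², 13)*115 + 138 = 11*115 + 138 = 1265 + 138 = 1403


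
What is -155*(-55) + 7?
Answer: 8532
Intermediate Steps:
-155*(-55) + 7 = 8525 + 7 = 8532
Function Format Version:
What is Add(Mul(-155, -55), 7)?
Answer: 8532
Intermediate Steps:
Add(Mul(-155, -55), 7) = Add(8525, 7) = 8532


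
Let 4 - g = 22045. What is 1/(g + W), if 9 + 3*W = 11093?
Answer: -3/55039 ≈ -5.4507e-5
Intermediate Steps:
g = -22041 (g = 4 - 1*22045 = 4 - 22045 = -22041)
W = 11084/3 (W = -3 + (⅓)*11093 = -3 + 11093/3 = 11084/3 ≈ 3694.7)
1/(g + W) = 1/(-22041 + 11084/3) = 1/(-55039/3) = -3/55039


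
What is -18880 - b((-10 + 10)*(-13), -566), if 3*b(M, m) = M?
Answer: -18880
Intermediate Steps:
b(M, m) = M/3
-18880 - b((-10 + 10)*(-13), -566) = -18880 - (-10 + 10)*(-13)/3 = -18880 - 0*(-13)/3 = -18880 - 0/3 = -18880 - 1*0 = -18880 + 0 = -18880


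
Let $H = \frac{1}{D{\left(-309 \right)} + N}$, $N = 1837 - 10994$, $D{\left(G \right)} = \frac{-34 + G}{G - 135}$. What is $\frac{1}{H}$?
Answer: $- \frac{4065365}{444} \approx -9156.2$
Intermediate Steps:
$D{\left(G \right)} = \frac{-34 + G}{-135 + G}$
$N = -9157$
$H = - \frac{444}{4065365}$ ($H = \frac{1}{\frac{-34 - 309}{-135 - 309} - 9157} = \frac{1}{\frac{1}{-444} \left(-343\right) - 9157} = \frac{1}{\left(- \frac{1}{444}\right) \left(-343\right) - 9157} = \frac{1}{\frac{343}{444} - 9157} = \frac{1}{- \frac{4065365}{444}} = - \frac{444}{4065365} \approx -0.00010922$)
$\frac{1}{H} = \frac{1}{- \frac{444}{4065365}} = - \frac{4065365}{444}$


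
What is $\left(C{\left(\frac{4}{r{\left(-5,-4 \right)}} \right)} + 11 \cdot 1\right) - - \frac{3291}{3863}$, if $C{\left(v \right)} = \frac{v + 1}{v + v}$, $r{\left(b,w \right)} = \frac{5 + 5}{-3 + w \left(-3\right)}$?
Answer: $\frac{1737073}{139068} \approx 12.491$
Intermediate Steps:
$r{\left(b,w \right)} = \frac{10}{-3 - 3 w}$
$C{\left(v \right)} = \frac{1 + v}{2 v}$
$\left(C{\left(\frac{4}{r{\left(-5,-4 \right)}} \right)} + 11 \cdot 1\right) - - \frac{3291}{3863} = \left(\frac{1 + \frac{4}{\left(-10\right) \frac{1}{3 + 3 \left(-4\right)}}}{2 \frac{4}{\left(-10\right) \frac{1}{3 + 3 \left(-4\right)}}} + 11 \cdot 1\right) - - \frac{3291}{3863} = \left(\frac{1 + \frac{4}{\left(-10\right) \frac{1}{3 - 12}}}{2 \frac{4}{\left(-10\right) \frac{1}{3 - 12}}} + 11\right) - \left(-3291\right) \frac{1}{3863} = \left(\frac{1 + \frac{4}{\left(-10\right) \frac{1}{-9}}}{2 \frac{4}{\left(-10\right) \frac{1}{-9}}} + 11\right) - - \frac{3291}{3863} = \left(\frac{1 + \frac{4}{\left(-10\right) \left(- \frac{1}{9}\right)}}{2 \frac{4}{\left(-10\right) \left(- \frac{1}{9}\right)}} + 11\right) + \frac{3291}{3863} = \left(\frac{1 + \frac{4}{\frac{10}{9}}}{2 \frac{4}{\frac{10}{9}}} + 11\right) + \frac{3291}{3863} = \left(\frac{1 + 4 \cdot \frac{9}{10}}{2 \cdot 4 \cdot \frac{9}{10}} + 11\right) + \frac{3291}{3863} = \left(\frac{1 + \frac{18}{5}}{2 \cdot \frac{18}{5}} + 11\right) + \frac{3291}{3863} = \left(\frac{1}{2} \cdot \frac{5}{18} \cdot \frac{23}{5} + 11\right) + \frac{3291}{3863} = \left(\frac{23}{36} + 11\right) + \frac{3291}{3863} = \frac{419}{36} + \frac{3291}{3863} = \frac{1737073}{139068}$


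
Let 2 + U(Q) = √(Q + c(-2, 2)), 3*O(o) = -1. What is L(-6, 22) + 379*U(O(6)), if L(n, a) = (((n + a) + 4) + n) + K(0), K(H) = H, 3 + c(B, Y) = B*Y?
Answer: -744 + 379*I*√66/3 ≈ -744.0 + 1026.3*I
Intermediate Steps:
c(B, Y) = -3 + B*Y
O(o) = -⅓ (O(o) = (⅓)*(-1) = -⅓)
L(n, a) = 4 + a + 2*n (L(n, a) = (((n + a) + 4) + n) + 0 = (((a + n) + 4) + n) + 0 = ((4 + a + n) + n) + 0 = (4 + a + 2*n) + 0 = 4 + a + 2*n)
U(Q) = -2 + √(-7 + Q) (U(Q) = -2 + √(Q + (-3 - 2*2)) = -2 + √(Q + (-3 - 4)) = -2 + √(Q - 7) = -2 + √(-7 + Q))
L(-6, 22) + 379*U(O(6)) = (4 + 22 + 2*(-6)) + 379*(-2 + √(-7 - ⅓)) = (4 + 22 - 12) + 379*(-2 + √(-22/3)) = 14 + 379*(-2 + I*√66/3) = 14 + (-758 + 379*I*√66/3) = -744 + 379*I*√66/3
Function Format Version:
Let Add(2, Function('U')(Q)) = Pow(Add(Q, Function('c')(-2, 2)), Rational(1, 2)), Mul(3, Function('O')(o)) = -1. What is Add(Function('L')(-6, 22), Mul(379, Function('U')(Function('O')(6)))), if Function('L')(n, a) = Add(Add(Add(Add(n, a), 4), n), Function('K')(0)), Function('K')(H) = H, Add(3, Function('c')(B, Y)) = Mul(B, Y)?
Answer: Add(-744, Mul(Rational(379, 3), I, Pow(66, Rational(1, 2)))) ≈ Add(-744.00, Mul(1026.3, I))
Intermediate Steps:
Function('c')(B, Y) = Add(-3, Mul(B, Y))
Function('O')(o) = Rational(-1, 3) (Function('O')(o) = Mul(Rational(1, 3), -1) = Rational(-1, 3))
Function('L')(n, a) = Add(4, a, Mul(2, n)) (Function('L')(n, a) = Add(Add(Add(Add(n, a), 4), n), 0) = Add(Add(Add(Add(a, n), 4), n), 0) = Add(Add(Add(4, a, n), n), 0) = Add(Add(4, a, Mul(2, n)), 0) = Add(4, a, Mul(2, n)))
Function('U')(Q) = Add(-2, Pow(Add(-7, Q), Rational(1, 2))) (Function('U')(Q) = Add(-2, Pow(Add(Q, Add(-3, Mul(-2, 2))), Rational(1, 2))) = Add(-2, Pow(Add(Q, Add(-3, -4)), Rational(1, 2))) = Add(-2, Pow(Add(Q, -7), Rational(1, 2))) = Add(-2, Pow(Add(-7, Q), Rational(1, 2))))
Add(Function('L')(-6, 22), Mul(379, Function('U')(Function('O')(6)))) = Add(Add(4, 22, Mul(2, -6)), Mul(379, Add(-2, Pow(Add(-7, Rational(-1, 3)), Rational(1, 2))))) = Add(Add(4, 22, -12), Mul(379, Add(-2, Pow(Rational(-22, 3), Rational(1, 2))))) = Add(14, Mul(379, Add(-2, Mul(Rational(1, 3), I, Pow(66, Rational(1, 2)))))) = Add(14, Add(-758, Mul(Rational(379, 3), I, Pow(66, Rational(1, 2))))) = Add(-744, Mul(Rational(379, 3), I, Pow(66, Rational(1, 2))))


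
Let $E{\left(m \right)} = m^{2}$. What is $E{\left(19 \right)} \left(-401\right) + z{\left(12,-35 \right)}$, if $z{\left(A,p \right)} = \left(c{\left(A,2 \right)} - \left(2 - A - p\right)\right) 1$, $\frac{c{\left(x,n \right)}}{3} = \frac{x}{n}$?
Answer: $-144768$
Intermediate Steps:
$c{\left(x,n \right)} = \frac{3 x}{n}$ ($c{\left(x,n \right)} = 3 \frac{x}{n} = \frac{3 x}{n}$)
$z{\left(A,p \right)} = -2 + p + \frac{5 A}{2}$ ($z{\left(A,p \right)} = \left(\frac{3 A}{2} - \left(2 - A - p\right)\right) 1 = \left(3 A \frac{1}{2} + \left(-2 + A + p\right)\right) 1 = \left(\frac{3 A}{2} + \left(-2 + A + p\right)\right) 1 = \left(-2 + p + \frac{5 A}{2}\right) 1 = -2 + p + \frac{5 A}{2}$)
$E{\left(19 \right)} \left(-401\right) + z{\left(12,-35 \right)} = 19^{2} \left(-401\right) - 7 = 361 \left(-401\right) - 7 = -144761 - 7 = -144768$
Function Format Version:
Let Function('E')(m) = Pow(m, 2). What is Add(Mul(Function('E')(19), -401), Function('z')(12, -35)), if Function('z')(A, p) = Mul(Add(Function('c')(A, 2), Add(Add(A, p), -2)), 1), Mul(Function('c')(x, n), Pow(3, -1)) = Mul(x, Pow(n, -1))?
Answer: -144768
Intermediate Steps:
Function('c')(x, n) = Mul(3, x, Pow(n, -1)) (Function('c')(x, n) = Mul(3, Mul(x, Pow(n, -1))) = Mul(3, x, Pow(n, -1)))
Function('z')(A, p) = Add(-2, p, Mul(Rational(5, 2), A)) (Function('z')(A, p) = Mul(Add(Mul(3, A, Pow(2, -1)), Add(Add(A, p), -2)), 1) = Mul(Add(Mul(3, A, Rational(1, 2)), Add(-2, A, p)), 1) = Mul(Add(Mul(Rational(3, 2), A), Add(-2, A, p)), 1) = Mul(Add(-2, p, Mul(Rational(5, 2), A)), 1) = Add(-2, p, Mul(Rational(5, 2), A)))
Add(Mul(Function('E')(19), -401), Function('z')(12, -35)) = Add(Mul(Pow(19, 2), -401), Add(-2, -35, Mul(Rational(5, 2), 12))) = Add(Mul(361, -401), Add(-2, -35, 30)) = Add(-144761, -7) = -144768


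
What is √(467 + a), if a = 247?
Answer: √714 ≈ 26.721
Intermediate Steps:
√(467 + a) = √(467 + 247) = √714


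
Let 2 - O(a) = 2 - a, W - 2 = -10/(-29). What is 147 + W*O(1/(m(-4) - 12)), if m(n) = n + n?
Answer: 21298/145 ≈ 146.88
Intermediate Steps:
m(n) = 2*n
W = 68/29 (W = 2 - 10/(-29) = 2 - 10*(-1/29) = 2 + 10/29 = 68/29 ≈ 2.3448)
O(a) = a (O(a) = 2 - (2 - a) = 2 + (-2 + a) = a)
147 + W*O(1/(m(-4) - 12)) = 147 + 68/(29*(2*(-4) - 12)) = 147 + 68/(29*(-8 - 12)) = 147 + (68/29)/(-20) = 147 + (68/29)*(-1/20) = 147 - 17/145 = 21298/145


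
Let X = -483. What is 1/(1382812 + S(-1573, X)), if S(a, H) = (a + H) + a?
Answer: 1/1379183 ≈ 7.2507e-7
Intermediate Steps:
S(a, H) = H + 2*a (S(a, H) = (H + a) + a = H + 2*a)
1/(1382812 + S(-1573, X)) = 1/(1382812 + (-483 + 2*(-1573))) = 1/(1382812 + (-483 - 3146)) = 1/(1382812 - 3629) = 1/1379183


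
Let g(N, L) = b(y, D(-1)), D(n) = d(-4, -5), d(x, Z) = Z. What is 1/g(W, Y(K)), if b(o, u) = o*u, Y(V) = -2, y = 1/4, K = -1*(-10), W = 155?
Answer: -4/5 ≈ -0.80000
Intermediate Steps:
K = 10
D(n) = -5
y = 1/4 ≈ 0.25000
g(N, L) = -5/4 (g(N, L) = (1/4)*(-5) = -5/4)
1/g(W, Y(K)) = 1/(-5/4) = -4/5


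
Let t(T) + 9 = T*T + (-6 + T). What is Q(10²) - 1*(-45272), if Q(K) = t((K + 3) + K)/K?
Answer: 4568597/100 ≈ 45686.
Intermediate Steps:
t(T) = -15 + T + T² (t(T) = -9 + (T*T + (-6 + T)) = -9 + (T² + (-6 + T)) = -9 + (-6 + T + T²) = -15 + T + T²)
Q(K) = (-12 + (3 + 2*K)² + 2*K)/K (Q(K) = (-15 + ((K + 3) + K) + ((K + 3) + K)²)/K = (-15 + ((3 + K) + K) + ((3 + K) + K)²)/K = (-15 + (3 + 2*K) + (3 + 2*K)²)/K = (-12 + (3 + 2*K)² + 2*K)/K)
Q(10²) - 1*(-45272) = (14 - 3/(10²) + 4*10²) - 1*(-45272) = (14 - 3/100 + 4*100) + 45272 = (14 - 3*1/100 + 400) + 45272 = (14 - 3/100 + 400) + 45272 = 41397/100 + 45272 = 4568597/100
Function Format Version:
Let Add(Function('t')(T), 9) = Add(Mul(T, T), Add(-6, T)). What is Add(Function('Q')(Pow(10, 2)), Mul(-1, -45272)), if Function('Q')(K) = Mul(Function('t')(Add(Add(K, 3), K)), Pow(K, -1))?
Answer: Rational(4568597, 100) ≈ 45686.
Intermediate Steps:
Function('t')(T) = Add(-15, T, Pow(T, 2)) (Function('t')(T) = Add(-9, Add(Mul(T, T), Add(-6, T))) = Add(-9, Add(Pow(T, 2), Add(-6, T))) = Add(-9, Add(-6, T, Pow(T, 2))) = Add(-15, T, Pow(T, 2)))
Function('Q')(K) = Mul(Pow(K, -1), Add(-12, Pow(Add(3, Mul(2, K)), 2), Mul(2, K))) (Function('Q')(K) = Mul(Add(-15, Add(Add(K, 3), K), Pow(Add(Add(K, 3), K), 2)), Pow(K, -1)) = Mul(Add(-15, Add(Add(3, K), K), Pow(Add(Add(3, K), K), 2)), Pow(K, -1)) = Mul(Add(-15, Add(3, Mul(2, K)), Pow(Add(3, Mul(2, K)), 2)), Pow(K, -1)) = Mul(Add(-12, Pow(Add(3, Mul(2, K)), 2), Mul(2, K)), Pow(K, -1)) = Mul(Pow(K, -1), Add(-12, Pow(Add(3, Mul(2, K)), 2), Mul(2, K))))
Add(Function('Q')(Pow(10, 2)), Mul(-1, -45272)) = Add(Add(14, Mul(-3, Pow(Pow(10, 2), -1)), Mul(4, Pow(10, 2))), Mul(-1, -45272)) = Add(Add(14, Mul(-3, Pow(100, -1)), Mul(4, 100)), 45272) = Add(Add(14, Mul(-3, Rational(1, 100)), 400), 45272) = Add(Add(14, Rational(-3, 100), 400), 45272) = Add(Rational(41397, 100), 45272) = Rational(4568597, 100)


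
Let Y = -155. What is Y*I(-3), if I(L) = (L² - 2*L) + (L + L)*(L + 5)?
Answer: -465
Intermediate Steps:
I(L) = L² - 2*L + 2*L*(5 + L) (I(L) = (L² - 2*L) + (2*L)*(5 + L) = (L² - 2*L) + 2*L*(5 + L) = L² - 2*L + 2*L*(5 + L))
Y*I(-3) = -(-465)*(8 + 3*(-3)) = -(-465)*(8 - 9) = -(-465)*(-1) = -155*3 = -465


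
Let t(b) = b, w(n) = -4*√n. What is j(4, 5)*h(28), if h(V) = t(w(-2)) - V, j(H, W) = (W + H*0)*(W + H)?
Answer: -1260 - 180*I*√2 ≈ -1260.0 - 254.56*I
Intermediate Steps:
j(H, W) = W*(H + W) (j(H, W) = (W + 0)*(H + W) = W*(H + W))
h(V) = -V - 4*I*√2 (h(V) = -4*I*√2 - V = -V - 4*I*√2)
j(4, 5)*h(28) = (5*(4 + 5))*(-1*28 - 4*I*√2) = (5*9)*(-28 - 4*I*√2) = 45*(-28 - 4*I*√2) = -1260 - 180*I*√2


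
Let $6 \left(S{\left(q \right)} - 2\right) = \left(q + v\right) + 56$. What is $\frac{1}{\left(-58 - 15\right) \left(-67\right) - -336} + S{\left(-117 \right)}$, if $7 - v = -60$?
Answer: $\frac{15682}{5227} \approx 3.0002$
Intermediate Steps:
$v = 67$ ($v = 7 - -60 = 7 + 60 = 67$)
$S{\left(q \right)} = \frac{45}{2} + \frac{q}{6}$ ($S{\left(q \right)} = 2 + \frac{\left(q + 67\right) + 56}{6} = 2 + \frac{\left(67 + q\right) + 56}{6} = 2 + \frac{123 + q}{6} = 2 + \left(\frac{41}{2} + \frac{q}{6}\right) = \frac{45}{2} + \frac{q}{6}$)
$\frac{1}{\left(-58 - 15\right) \left(-67\right) - -336} + S{\left(-117 \right)} = \frac{1}{\left(-58 - 15\right) \left(-67\right) - -336} + \left(\frac{45}{2} + \frac{1}{6} \left(-117\right)\right) = \frac{1}{\left(-73\right) \left(-67\right) + \left(-6310 + 6646\right)} + \left(\frac{45}{2} - \frac{39}{2}\right) = \frac{1}{4891 + 336} + 3 = \frac{1}{5227} + 3 = \frac{15682}{5227}$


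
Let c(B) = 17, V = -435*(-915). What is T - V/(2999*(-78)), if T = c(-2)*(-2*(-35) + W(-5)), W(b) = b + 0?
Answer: 86293945/77974 ≈ 1106.7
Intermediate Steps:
V = 398025
W(b) = b
T = 1105 (T = 17*(-2*(-35) - 5) = 17*(70 - 5) = 17*65 = 1105)
T - V/(2999*(-78)) = 1105 - 398025/(2999*(-78)) = 1105 - 398025/(-233922) = 1105 - 398025*(-1)/233922 = 1105 - 1*(-132675/77974) = 1105 + 132675/77974 = 86293945/77974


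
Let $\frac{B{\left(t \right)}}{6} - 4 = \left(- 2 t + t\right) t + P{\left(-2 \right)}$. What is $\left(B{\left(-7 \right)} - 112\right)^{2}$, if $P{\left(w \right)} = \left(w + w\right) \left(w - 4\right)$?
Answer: $56644$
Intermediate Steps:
$P{\left(w \right)} = 2 w \left(-4 + w\right)$
$B{\left(t \right)} = 168 - 6 t^{2}$ ($B{\left(t \right)} = 24 + 6 \left(\left(- 2 t + t\right) t + 2 \left(-2\right) \left(-4 - 2\right)\right) = 24 + 6 \left(- t t + 2 \left(-2\right) \left(-6\right)\right) = 24 + 6 \left(- t^{2} + 24\right) = 24 + 6 \left(24 - t^{2}\right) = 24 - \left(-144 + 6 t^{2}\right) = 168 - 6 t^{2}$)
$\left(B{\left(-7 \right)} - 112\right)^{2} = \left(\left(168 - 6 \left(-7\right)^{2}\right) - 112\right)^{2} = \left(\left(168 - 294\right) - 112\right)^{2} = \left(-126 - 112\right)^{2} = \left(-238\right)^{2} = 56644$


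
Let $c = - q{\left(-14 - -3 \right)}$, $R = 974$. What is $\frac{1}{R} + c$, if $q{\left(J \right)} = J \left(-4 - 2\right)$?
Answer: $- \frac{64283}{974} \approx -65.999$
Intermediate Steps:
$q{\left(J \right)} = - 6 J$ ($q{\left(J \right)} = J \left(-6\right) = - 6 J$)
$c = -66$ ($c = - \left(-6\right) \left(-14 - -3\right) = - \left(-6\right) \left(-14 + 3\right) = - \left(-6\right) \left(-11\right) = \left(-1\right) 66 = -66$)
$\frac{1}{R} + c = \frac{1}{974} - 66 = - \frac{64283}{974}$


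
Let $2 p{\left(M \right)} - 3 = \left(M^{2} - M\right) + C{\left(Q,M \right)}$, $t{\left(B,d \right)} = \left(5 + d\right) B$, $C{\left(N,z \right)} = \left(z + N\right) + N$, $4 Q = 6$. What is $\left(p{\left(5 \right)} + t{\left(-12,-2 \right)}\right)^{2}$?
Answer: $\frac{1681}{4} \approx 420.25$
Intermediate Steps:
$Q = \frac{3}{2}$ ($Q = \frac{1}{4} \cdot 6 = \frac{3}{2} \approx 1.5$)
$C{\left(N,z \right)} = z + 2 N$ ($C{\left(N,z \right)} = \left(N + z\right) + N = z + 2 N$)
$t{\left(B,d \right)} = B \left(5 + d\right)$
$p{\left(M \right)} = 3 + \frac{M^{2}}{2}$ ($p{\left(M \right)} = \frac{3}{2} + \frac{\left(M^{2} - M\right) + \left(M + 2 \cdot \frac{3}{2}\right)}{2} = \frac{3}{2} + \frac{\left(M^{2} - M\right) + \left(M + 3\right)}{2} = \frac{3}{2} + \frac{\left(M^{2} - M\right) + \left(3 + M\right)}{2} = \frac{3}{2} + \frac{3 + M^{2}}{2} = \frac{3}{2} + \left(\frac{3}{2} + \frac{M^{2}}{2}\right) = 3 + \frac{M^{2}}{2}$)
$\left(p{\left(5 \right)} + t{\left(-12,-2 \right)}\right)^{2} = \left(\left(3 + \frac{5^{2}}{2}\right) - 12 \left(5 - 2\right)\right)^{2} = \left(\left(3 + \frac{1}{2} \cdot 25\right) - 36\right)^{2} = \left(\left(3 + \frac{25}{2}\right) - 36\right)^{2} = \left(\frac{31}{2} - 36\right)^{2} = \left(- \frac{41}{2}\right)^{2} = \frac{1681}{4}$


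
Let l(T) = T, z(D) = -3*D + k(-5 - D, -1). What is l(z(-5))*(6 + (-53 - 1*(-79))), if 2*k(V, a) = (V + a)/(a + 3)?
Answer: 472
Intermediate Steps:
k(V, a) = (V + a)/(2*(3 + a)) (k(V, a) = ((V + a)/(a + 3))/2 = ((V + a)/(3 + a))/2 = (V + a)/(2*(3 + a)))
z(D) = -3/2 - 13*D/4 (z(D) = -3*D + ((-5 - D) - 1)/(2*(3 - 1)) = -3*D + (1/2)*(-6 - D)/2 = -3*D + (1/2)*(1/2)*(-6 - D) = -3*D + (-3/2 - D/4) = -3/2 - 13*D/4)
l(z(-5))*(6 + (-53 - 1*(-79))) = (-3/2 - 13/4*(-5))*(6 + (-53 - 1*(-79))) = (-3/2 + 65/4)*(6 + (-53 + 79)) = 59*(6 + 26)/4 = (59/4)*32 = 472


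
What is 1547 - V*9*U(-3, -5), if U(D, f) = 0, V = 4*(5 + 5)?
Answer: 1547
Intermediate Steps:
V = 40 (V = 4*10 = 40)
1547 - V*9*U(-3, -5) = 1547 - 40*9*0 = 1547 - 360*0 = 1547 - 1*0 = 1547 + 0 = 1547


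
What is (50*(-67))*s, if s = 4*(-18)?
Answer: 241200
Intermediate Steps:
s = -72
(50*(-67))*s = (50*(-67))*(-72) = -3350*(-72) = 241200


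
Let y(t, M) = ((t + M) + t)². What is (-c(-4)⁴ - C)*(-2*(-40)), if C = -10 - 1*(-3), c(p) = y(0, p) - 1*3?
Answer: -2284320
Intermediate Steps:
y(t, M) = (M + 2*t)² (y(t, M) = ((M + t) + t)² = (M + 2*t)²)
c(p) = -3 + p² (c(p) = (p + 2*0)² - 1*3 = (p + 0)² - 3 = p² - 3 = -3 + p²)
C = -7 (C = -10 + 3 = -7)
(-c(-4)⁴ - C)*(-2*(-40)) = (-(-3 + (-4)²)⁴ - 1*(-7))*(-2*(-40)) = (-(-3 + 16)⁴ + 7)*80 = (-1*13⁴ + 7)*80 = (-1*28561 + 7)*80 = (-28561 + 7)*80 = -28554*80 = -2284320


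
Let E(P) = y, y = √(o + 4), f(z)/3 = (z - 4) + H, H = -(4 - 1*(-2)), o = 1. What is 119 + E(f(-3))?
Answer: 119 + √5 ≈ 121.24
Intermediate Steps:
H = -6 (H = -(4 + 2) = -1*6 = -6)
f(z) = -30 + 3*z (f(z) = 3*((z - 4) - 6) = 3*((-4 + z) - 6) = 3*(-10 + z) = -30 + 3*z)
y = √5 (y = √(1 + 4) = √5 ≈ 2.2361)
E(P) = √5
119 + E(f(-3)) = 119 + √5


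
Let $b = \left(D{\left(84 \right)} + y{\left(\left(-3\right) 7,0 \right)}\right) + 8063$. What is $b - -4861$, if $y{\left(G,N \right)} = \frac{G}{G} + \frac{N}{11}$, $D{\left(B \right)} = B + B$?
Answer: $13093$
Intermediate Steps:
$D{\left(B \right)} = 2 B$
$y{\left(G,N \right)} = 1 + \frac{N}{11}$ ($y{\left(G,N \right)} = 1 + N \frac{1}{11} = 1 + \frac{N}{11}$)
$b = 8232$ ($b = \left(2 \cdot 84 + \left(1 + \frac{1}{11} \cdot 0\right)\right) + 8063 = \left(168 + \left(1 + 0\right)\right) + 8063 = \left(168 + 1\right) + 8063 = 169 + 8063 = 8232$)
$b - -4861 = 8232 - -4861 = 8232 + \left(4930 - 69\right) = 8232 + 4861 = 13093$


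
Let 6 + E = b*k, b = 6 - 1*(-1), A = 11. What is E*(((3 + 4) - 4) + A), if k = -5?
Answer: -574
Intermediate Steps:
b = 7 (b = 6 + 1 = 7)
E = -41 (E = -6 + 7*(-5) = -6 - 35 = -41)
E*(((3 + 4) - 4) + A) = -41*(((3 + 4) - 4) + 11) = -41*((7 - 4) + 11) = -41*(3 + 11) = -41*14 = -574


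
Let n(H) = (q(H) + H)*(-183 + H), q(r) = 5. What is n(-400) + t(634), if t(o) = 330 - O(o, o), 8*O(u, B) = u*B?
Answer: 360741/2 ≈ 1.8037e+5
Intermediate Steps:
O(u, B) = B*u/8 (O(u, B) = (u*B)/8 = (B*u)/8 = B*u/8)
t(o) = 330 - o**2/8 (t(o) = 330 - o*o/8 = 330 - o**2/8)
n(H) = (-183 + H)*(5 + H) (n(H) = (5 + H)*(-183 + H) = (-183 + H)*(5 + H))
n(-400) + t(634) = (-915 + (-400)**2 - 178*(-400)) + (330 - 1/8*634**2) = (-915 + 160000 + 71200) + (330 - 1/8*401956) = 230285 + (330 - 100489/2) = 230285 - 99829/2 = 360741/2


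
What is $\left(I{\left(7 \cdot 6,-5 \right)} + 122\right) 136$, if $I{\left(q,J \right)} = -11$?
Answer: $15096$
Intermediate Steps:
$\left(I{\left(7 \cdot 6,-5 \right)} + 122\right) 136 = \left(-11 + 122\right) 136 = 111 \cdot 136 = 15096$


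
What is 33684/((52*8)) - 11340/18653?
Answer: 155897553/1939912 ≈ 80.363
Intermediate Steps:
33684/((52*8)) - 11340/18653 = 33684/416 - 11340*1/18653 = 33684*(1/416) - 11340/18653 = 8421/104 - 11340/18653 = 155897553/1939912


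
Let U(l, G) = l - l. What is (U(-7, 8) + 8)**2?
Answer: 64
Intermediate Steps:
U(l, G) = 0
(U(-7, 8) + 8)**2 = (0 + 8)**2 = 8**2 = 64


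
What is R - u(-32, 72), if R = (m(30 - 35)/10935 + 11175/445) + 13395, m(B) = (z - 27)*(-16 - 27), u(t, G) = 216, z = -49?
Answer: 12850731062/973215 ≈ 13204.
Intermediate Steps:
m(B) = 3268 (m(B) = (-49 - 27)*(-16 - 27) = -76*(-43) = 3268)
R = 13060945502/973215 (R = (3268/10935 + 11175/445) + 13395 = (3268*(1/10935) + 11175*(1/445)) + 13395 = (3268/10935 + 2235/89) + 13395 = 24730577/973215 + 13395 = 13060945502/973215 ≈ 13420.)
R - u(-32, 72) = 13060945502/973215 - 1*216 = 13060945502/973215 - 216 = 12850731062/973215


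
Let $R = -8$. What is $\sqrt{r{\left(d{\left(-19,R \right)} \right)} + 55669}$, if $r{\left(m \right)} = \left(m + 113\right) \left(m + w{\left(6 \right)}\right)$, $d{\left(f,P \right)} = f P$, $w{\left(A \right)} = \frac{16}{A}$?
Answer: $\frac{\sqrt{869901}}{3} \approx 310.9$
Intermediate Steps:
$d{\left(f,P \right)} = P f$
$r{\left(m \right)} = \left(113 + m\right) \left(\frac{8}{3} + m\right)$ ($r{\left(m \right)} = \left(m + 113\right) \left(m + \frac{16}{6}\right) = \left(113 + m\right) \left(m + 16 \cdot \frac{1}{6}\right) = \left(113 + m\right) \left(m + \frac{8}{3}\right) = \left(113 + m\right) \left(\frac{8}{3} + m\right)$)
$\sqrt{r{\left(d{\left(-19,R \right)} \right)} + 55669} = \sqrt{\left(\frac{904}{3} + \left(\left(-8\right) \left(-19\right)\right)^{2} + \frac{347 \left(\left(-8\right) \left(-19\right)\right)}{3}\right) + 55669} = \sqrt{\left(\frac{904}{3} + 152^{2} + \frac{347}{3} \cdot 152\right) + 55669} = \sqrt{\left(\frac{904}{3} + 23104 + \frac{52744}{3}\right) + 55669} = \sqrt{\frac{122960}{3} + 55669} = \sqrt{\frac{289967}{3}} = \frac{\sqrt{869901}}{3}$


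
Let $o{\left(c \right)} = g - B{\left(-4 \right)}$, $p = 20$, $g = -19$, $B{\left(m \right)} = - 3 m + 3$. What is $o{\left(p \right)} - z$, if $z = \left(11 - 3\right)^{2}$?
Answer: $-98$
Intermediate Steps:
$B{\left(m \right)} = 3 - 3 m$
$o{\left(c \right)} = -34$ ($o{\left(c \right)} = -19 - \left(3 - -12\right) = -19 - \left(3 + 12\right) = -19 - 15 = -34$)
$z = 64$ ($z = 8^{2} = 64$)
$o{\left(p \right)} - z = -34 - 64 = -98$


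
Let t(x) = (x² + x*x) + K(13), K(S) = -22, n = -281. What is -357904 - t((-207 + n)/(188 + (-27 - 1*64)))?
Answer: -3367788026/9409 ≈ -3.5793e+5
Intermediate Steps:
t(x) = -22 + 2*x² (t(x) = (x² + x*x) - 22 = (x² + x²) - 22 = 2*x² - 22 = -22 + 2*x²)
-357904 - t((-207 + n)/(188 + (-27 - 1*64))) = -357904 - (-22 + 2*((-207 - 281)/(188 + (-27 - 1*64)))²) = -357904 - (-22 + 2*(-488/(188 + (-27 - 64)))²) = -357904 - (-22 + 2*(-488/(188 - 91))²) = -357904 - (-22 + 2*(-488/97)²) = -357904 - (-22 + 2*(238144/9409)) = -357904 - (-22 + 476288/9409) = -357904 - 1*269290/9409 = -357904 - 269290/9409 = -3367788026/9409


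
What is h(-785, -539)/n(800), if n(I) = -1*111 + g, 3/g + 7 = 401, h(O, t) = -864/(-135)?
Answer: -12608/218655 ≈ -0.057662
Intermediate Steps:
h(O, t) = 32/5 (h(O, t) = -864*(-1/135) = 32/5)
g = 3/394 (g = 3/(-7 + 401) = 3/394 ≈ 0.0076142)
n(I) = -43731/394 (n(I) = -1*111 + 3/394 = -111 + 3/394 = -43731/394)
h(-785, -539)/n(800) = 32/(5*(-43731/394)) = (32/5)*(-394/43731) = -12608/218655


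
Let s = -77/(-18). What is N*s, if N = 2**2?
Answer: 154/9 ≈ 17.111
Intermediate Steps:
N = 4
s = 77/18 (s = -77*(-1/18) = 77/18 ≈ 4.2778)
N*s = 4*(77/18) = 154/9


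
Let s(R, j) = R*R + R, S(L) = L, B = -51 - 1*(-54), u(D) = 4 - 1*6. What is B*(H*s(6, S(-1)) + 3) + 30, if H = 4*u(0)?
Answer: -969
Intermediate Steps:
u(D) = -2 (u(D) = 4 - 6 = -2)
B = 3 (B = -51 + 54 = 3)
H = -8 (H = 4*(-2) = -8)
s(R, j) = R + R**2 (s(R, j) = R**2 + R = R + R**2)
B*(H*s(6, S(-1)) + 3) + 30 = 3*(-48*(1 + 6) + 3) + 30 = 3*(-48*7 + 3) + 30 = 3*(-8*42 + 3) + 30 = 3*(-336 + 3) + 30 = 3*(-333) + 30 = -999 + 30 = -969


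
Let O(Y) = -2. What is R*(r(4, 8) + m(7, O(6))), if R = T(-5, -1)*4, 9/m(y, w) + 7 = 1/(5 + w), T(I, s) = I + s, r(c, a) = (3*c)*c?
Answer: -5598/5 ≈ -1119.6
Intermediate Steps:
r(c, a) = 3*c**2
m(y, w) = 9/(-7 + 1/(5 + w))
R = -24 (R = (-5 - 1)*4 = -6*4 = -24)
R*(r(4, 8) + m(7, O(6))) = -24*(3*4**2 + 9*(-5 - 1*(-2))/(34 + 7*(-2))) = -24*(3*16 + 9*(-5 + 2)/(34 - 14)) = -24*(48 + 9*(-3)/20) = -24*(48 + 9*(1/20)*(-3)) = -24*(48 - 27/20) = -24*933/20 = -5598/5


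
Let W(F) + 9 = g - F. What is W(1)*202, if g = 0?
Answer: -2020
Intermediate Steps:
W(F) = -9 - F (W(F) = -9 + (0 - F) = -9 - F)
W(1)*202 = (-9 - 1*1)*202 = (-9 - 1)*202 = -10*202 = -2020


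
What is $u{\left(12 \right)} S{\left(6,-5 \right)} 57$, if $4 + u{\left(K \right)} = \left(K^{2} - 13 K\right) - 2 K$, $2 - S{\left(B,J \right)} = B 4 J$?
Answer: $-278160$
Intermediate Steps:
$S{\left(B,J \right)} = 2 - 4 B J$ ($S{\left(B,J \right)} = 2 - B 4 J = 2 - 4 B J$)
$u{\left(K \right)} = -4 + K^{2} - 15 K$ ($u{\left(K \right)} = -4 - \left(- K^{2} + 15 K\right) = -4 + \left(K^{2} - 15 K\right) = -4 + K^{2} - 15 K$)
$u{\left(12 \right)} S{\left(6,-5 \right)} 57 = \left(-4 + 12^{2} - 180\right) \left(2 - 24 \left(-5\right)\right) 57 = \left(-4 + 144 - 180\right) \left(2 + 120\right) 57 = - 40 \cdot 122 \cdot 57 = \left(-40\right) 6954 = -278160$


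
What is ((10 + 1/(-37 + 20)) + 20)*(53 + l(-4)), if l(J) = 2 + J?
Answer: 1527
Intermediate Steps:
((10 + 1/(-37 + 20)) + 20)*(53 + l(-4)) = ((10 + 1/(-37 + 20)) + 20)*(53 + (2 - 4)) = ((10 + 1/(-17)) + 20)*(53 - 2) = ((10 - 1/17) + 20)*51 = (169/17 + 20)*51 = (509/17)*51 = 1527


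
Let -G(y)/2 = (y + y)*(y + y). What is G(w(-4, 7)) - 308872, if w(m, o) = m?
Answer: -309000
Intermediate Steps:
G(y) = -8*y² (G(y) = -2*(y + y)*(y + y) = -2*2*y*2*y = -8*y²)
G(w(-4, 7)) - 308872 = -8*(-4)² - 308872 = -8*16 - 308872 = -128 - 308872 = -309000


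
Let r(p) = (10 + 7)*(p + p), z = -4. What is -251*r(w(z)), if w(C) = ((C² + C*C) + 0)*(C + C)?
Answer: 2184704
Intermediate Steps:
w(C) = 4*C³ (w(C) = ((C² + C²) + 0)*(2*C) = (2*C² + 0)*(2*C) = (2*C²)*(2*C) = 4*C³)
r(p) = 34*p (r(p) = 17*(2*p) = 34*p)
-251*r(w(z)) = -8534*4*(-4)³ = -8534*4*(-64) = -8534*(-256) = -251*(-8704) = 2184704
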